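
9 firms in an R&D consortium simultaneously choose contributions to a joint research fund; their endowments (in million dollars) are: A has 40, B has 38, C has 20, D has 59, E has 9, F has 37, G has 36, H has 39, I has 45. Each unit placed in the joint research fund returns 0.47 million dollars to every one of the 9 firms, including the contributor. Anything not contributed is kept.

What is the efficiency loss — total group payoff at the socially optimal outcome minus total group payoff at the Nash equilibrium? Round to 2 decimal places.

1043.29 million dollars

The private return per contributed unit is 0.47 < 1 for everyone, so the Nash equilibrium is zero contribution and the group total is Σ E_j = 40 + 38 + 20 + 59 + 9 + 37 + 36 + 39 + 45 = 323.
Each contributed unit returns 4.230 to the group, so the social optimum is full contribution by everyone: group total = 4.230 × 323 = 1366.29.
Efficiency loss = (4.230 − 1) × 323 = 1043.29.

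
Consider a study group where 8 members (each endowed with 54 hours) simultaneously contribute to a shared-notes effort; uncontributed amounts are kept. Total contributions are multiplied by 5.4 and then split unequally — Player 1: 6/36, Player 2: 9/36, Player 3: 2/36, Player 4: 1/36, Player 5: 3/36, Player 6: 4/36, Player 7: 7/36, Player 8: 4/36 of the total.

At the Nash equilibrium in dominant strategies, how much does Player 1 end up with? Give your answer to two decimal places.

151.20 hours

Each unit j contributes comes back to j as 5.4 × (j's share), so j prefers to contribute only if that share exceeds 1/5.4 = 0.1852; otherwise keeping the unit dominates.
The shares above 0.1852 belong to Player 2 and Player 7, contributing 54 each; the remaining 6 contribute 0. Total contributed: 108.
Player 1 keeps 54 and receives 5.4 × 108 × 6/36 = 97.20 from the shared-notes effort, for a payoff of 151.20.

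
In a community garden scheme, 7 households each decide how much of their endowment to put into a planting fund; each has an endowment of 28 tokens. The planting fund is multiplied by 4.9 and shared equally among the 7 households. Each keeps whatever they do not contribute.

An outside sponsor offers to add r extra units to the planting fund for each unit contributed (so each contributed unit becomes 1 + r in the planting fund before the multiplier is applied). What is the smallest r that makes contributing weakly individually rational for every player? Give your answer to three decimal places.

0.429

With matching at rate r, one contributed unit becomes (1 + r) in the planting fund and returns 4.9 × (1 + r) / 7 to the contributor.
Setting this equal to 1: 1 + r = 7/4.9 = 1.4286.
So the minimum matching rate is r = 1.4286 − 1 = 0.429.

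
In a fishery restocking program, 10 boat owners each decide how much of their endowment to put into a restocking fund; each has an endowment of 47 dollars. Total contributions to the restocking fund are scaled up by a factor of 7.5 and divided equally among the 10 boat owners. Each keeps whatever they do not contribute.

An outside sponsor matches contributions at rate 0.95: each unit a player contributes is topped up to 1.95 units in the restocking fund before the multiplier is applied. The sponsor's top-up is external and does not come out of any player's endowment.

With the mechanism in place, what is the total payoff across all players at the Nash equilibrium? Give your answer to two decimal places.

6873.75 dollars

With the mechanism, a contributed unit returns 7.5 × 1.95 / 10 = 1.4625 per unit of net cost to the contributor — now above 1 — so contributing fully is weakly dominant for every player.
At the Nash equilibrium everyone contributes 47. Group total payoff = 7.5 × 1.95 × 470 = 6873.75.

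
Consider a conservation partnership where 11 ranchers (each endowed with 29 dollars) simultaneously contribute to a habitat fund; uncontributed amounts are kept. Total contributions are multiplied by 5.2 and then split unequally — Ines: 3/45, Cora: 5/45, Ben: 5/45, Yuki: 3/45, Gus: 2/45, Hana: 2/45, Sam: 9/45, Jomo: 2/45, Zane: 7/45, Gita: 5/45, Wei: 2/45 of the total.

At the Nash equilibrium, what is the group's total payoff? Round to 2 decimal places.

For player j, contributing a unit is worthwhile iff 5.2 × (j's share) ≥ 1, i.e. iff j's share is at least 0.1923.
The only share above 0.1923 is Sam's 9/45, contributing 29; the remaining 10 contribute 0. Total contributed: 29.
The habitat fund pays out 5.2 × 29 = 150.80 in total (split across the unequal shares, but the aggregate is all that matters for the group sum).
The 10 free-riders keep 29 each, adding 290. Group total = 290 + 150.80 = 440.80.

440.80 dollars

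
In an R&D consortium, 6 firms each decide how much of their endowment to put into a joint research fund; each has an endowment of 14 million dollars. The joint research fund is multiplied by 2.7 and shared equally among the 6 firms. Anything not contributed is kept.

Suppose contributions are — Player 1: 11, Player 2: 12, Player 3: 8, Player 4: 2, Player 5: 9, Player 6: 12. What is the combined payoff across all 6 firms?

175.80 million dollars

Total contributed: 11 + 12 + 8 + 2 + 9 + 12 = 54; total kept: 6 × 14 − 54 = 30.
The joint research fund pays out 2.7 × 54 = 145.80 in aggregate.
Group total = 30 + 145.80 = 175.80.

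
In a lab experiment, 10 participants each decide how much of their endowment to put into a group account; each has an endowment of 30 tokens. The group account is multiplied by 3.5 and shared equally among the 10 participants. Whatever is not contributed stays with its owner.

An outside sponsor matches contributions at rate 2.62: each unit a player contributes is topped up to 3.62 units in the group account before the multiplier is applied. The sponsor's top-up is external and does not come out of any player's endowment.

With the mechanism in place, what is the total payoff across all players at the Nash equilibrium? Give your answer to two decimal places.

With the mechanism, a contributed unit returns 3.5 × 3.62 / 10 = 1.2670 per unit of net cost to the contributor — now above 1 — so contributing fully is weakly dominant for every player.
At the Nash equilibrium everyone contributes 30. Group total payoff = 3.5 × 3.62 × 300 = 3801.00.

3801.00 tokens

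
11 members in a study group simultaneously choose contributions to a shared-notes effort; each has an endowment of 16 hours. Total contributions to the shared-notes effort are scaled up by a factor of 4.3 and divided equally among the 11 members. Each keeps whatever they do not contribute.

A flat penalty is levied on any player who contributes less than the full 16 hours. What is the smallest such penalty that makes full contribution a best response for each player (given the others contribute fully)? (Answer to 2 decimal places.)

Given the others contribute fully, the best deviation is to contribute 0 (any partial contribution still incurs the fine and gives up units whose private return 0.3909 is below 1).
Deviating from 16 to 0 saves 16 hours but forfeits the deviator's share of the drop in the shared-notes effort: 4.3/11 × 16 = 6.25.
So the deviation gain is 16 − 6.25 = 9.75, and the fine must be at least 9.75 hours to wipe it out.

9.75 hours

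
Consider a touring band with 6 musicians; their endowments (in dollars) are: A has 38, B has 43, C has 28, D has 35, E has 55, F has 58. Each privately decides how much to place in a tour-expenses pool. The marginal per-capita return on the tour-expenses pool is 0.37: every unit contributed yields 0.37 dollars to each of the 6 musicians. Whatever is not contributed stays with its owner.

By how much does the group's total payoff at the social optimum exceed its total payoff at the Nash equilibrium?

313.54 dollars

The private return per contributed unit is 0.37 < 1 for everyone, so the Nash equilibrium is zero contribution and the group total is Σ E_j = 38 + 43 + 28 + 35 + 55 + 58 = 257.
Each contributed unit returns 2.220 to the group, so the social optimum is full contribution by everyone: group total = 2.220 × 257 = 570.54.
Efficiency loss = (2.220 − 1) × 257 = 313.54.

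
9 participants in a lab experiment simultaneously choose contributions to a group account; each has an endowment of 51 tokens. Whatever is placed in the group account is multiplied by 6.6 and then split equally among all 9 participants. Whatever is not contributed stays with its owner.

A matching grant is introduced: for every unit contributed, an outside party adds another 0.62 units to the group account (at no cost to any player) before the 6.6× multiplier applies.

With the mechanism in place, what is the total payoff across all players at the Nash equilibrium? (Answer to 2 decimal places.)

4907.63 tokens

With the mechanism, a contributed unit returns 6.6 × 1.62 / 9 = 1.1880 per unit of net cost to the contributor — now above 1 — so contributing fully is weakly dominant for every player.
So the Nash equilibrium is full contribution by all 9; the group earns 6.6 × 1.62 × 459 = 4907.63.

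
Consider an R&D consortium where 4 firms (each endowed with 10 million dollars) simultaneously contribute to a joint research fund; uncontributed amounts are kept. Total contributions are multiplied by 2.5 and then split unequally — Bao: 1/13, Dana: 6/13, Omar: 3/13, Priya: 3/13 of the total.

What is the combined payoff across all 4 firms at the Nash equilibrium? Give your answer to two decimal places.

55.00 million dollars

A player with share s gets back 2.5·s per unit contributed, so full contribution is dominant for anyone with s > 1/2.5 = 0.4000 and zero contribution is dominant for anyone below.
The only share above 0.4000 is Dana's 6/13, contributing 10; the remaining 3 contribute 0. Total contributed: 10.
The joint research fund pays out 2.5 × 10 = 25.00 in total (split across the unequal shares, but the aggregate is all that matters for the group sum).
The 3 free-riders keep 10 each, adding 30. Group total = 30 + 25.00 = 55.00.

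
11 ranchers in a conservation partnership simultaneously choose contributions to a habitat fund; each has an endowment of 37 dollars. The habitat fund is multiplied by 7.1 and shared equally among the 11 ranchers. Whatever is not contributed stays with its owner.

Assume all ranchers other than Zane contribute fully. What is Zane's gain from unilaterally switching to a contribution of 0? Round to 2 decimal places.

Switching from a contribution of 37 to 0 lets Zane keep an extra 37 dollars, but lowers the habitat fund by 37, which costs Zane their own share of that drop: 7.1/11 × 37 = 23.88.
Net gain = 37 − 23.88 = 13.12. The private return per contributed unit (0.6455) is below 1, so free-riding is indeed the best response regardless of what the others do.

13.12 dollars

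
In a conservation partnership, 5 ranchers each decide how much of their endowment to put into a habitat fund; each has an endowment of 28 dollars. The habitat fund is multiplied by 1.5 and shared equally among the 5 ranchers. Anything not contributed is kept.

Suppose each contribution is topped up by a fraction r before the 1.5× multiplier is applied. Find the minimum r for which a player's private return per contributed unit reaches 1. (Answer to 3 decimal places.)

2.333

With matching at rate r, one contributed unit becomes (1 + r) in the habitat fund and returns 1.5 × (1 + r) / 5 to the contributor.
Setting this equal to 1: 1 + r = 5/1.5 = 3.3333.
So the minimum matching rate is r = 3.3333 − 1 = 2.333.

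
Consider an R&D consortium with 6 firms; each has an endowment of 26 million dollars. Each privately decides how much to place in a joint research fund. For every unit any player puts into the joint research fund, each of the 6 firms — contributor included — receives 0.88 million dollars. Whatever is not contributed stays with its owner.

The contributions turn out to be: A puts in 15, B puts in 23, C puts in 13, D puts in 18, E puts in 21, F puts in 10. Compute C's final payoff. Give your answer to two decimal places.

101.00 million dollars

Total contributed: 15 + 23 + 13 + 18 + 21 + 10 = 100.
Each receives 0.88 × 100 = 88.00 from the joint research fund.
C keeps 26 − 13 = 13, so C's payoff is 13 + 88.00 = 101.00.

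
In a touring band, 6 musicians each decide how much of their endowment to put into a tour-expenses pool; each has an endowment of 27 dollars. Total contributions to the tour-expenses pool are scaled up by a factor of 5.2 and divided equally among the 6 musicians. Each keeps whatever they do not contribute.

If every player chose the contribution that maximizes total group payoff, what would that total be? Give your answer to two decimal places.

842.40 dollars

Each contributed unit returns 5.200 to the group as a whole (0.8667 to each of 6 players), which exceeds 1, so the social optimum is full contribution: group total = 5.200 × 162 = 842.40.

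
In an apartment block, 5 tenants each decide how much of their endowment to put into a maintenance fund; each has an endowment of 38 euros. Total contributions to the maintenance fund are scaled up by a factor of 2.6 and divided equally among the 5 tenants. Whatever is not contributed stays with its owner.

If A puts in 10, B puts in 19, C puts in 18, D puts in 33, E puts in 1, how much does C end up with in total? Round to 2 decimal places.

62.12 euros

Total contributed: 10 + 19 + 18 + 33 + 1 = 81.
Each receives 2.6 × 81 / 5 = 42.12 from the maintenance fund.
C keeps 38 − 18 = 20, so C's payoff is 20 + 42.12 = 62.12.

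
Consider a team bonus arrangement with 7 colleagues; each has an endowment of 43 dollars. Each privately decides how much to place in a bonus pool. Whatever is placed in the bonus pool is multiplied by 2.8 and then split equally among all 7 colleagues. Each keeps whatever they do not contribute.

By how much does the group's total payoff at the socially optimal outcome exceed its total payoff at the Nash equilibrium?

541.80 dollars

Each contributed unit returns 2.8/7 = 0.4000 to its contributor — below 1 — so contributing 0 is dominant for every player. At the Nash equilibrium everyone keeps their 43, and the group total is 7 × 43 = 301.
Each contributed unit returns 2.800 to the group as a whole (0.4000 to each of 7 players), which exceeds 1, so the social optimum is full contribution: group total = 2.800 × 301 = 842.80.
Efficiency loss = 842.80 − 301 = 541.80.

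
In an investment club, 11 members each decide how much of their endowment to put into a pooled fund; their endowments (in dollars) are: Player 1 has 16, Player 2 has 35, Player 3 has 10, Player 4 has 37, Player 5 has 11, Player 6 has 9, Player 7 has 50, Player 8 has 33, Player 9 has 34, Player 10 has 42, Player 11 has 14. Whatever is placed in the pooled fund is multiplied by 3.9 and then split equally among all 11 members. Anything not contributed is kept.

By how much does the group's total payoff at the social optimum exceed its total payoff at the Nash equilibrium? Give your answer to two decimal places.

The private return per contributed unit is 3.9/11 = 0.3545 < 1 for every player regardless of endowment, so the Nash equilibrium is zero contribution and the group total is Σ E_j = 16 + 35 + 10 + 37 + 11 + 9 + 50 + 33 + 34 + 42 + 14 = 291.
Each contributed unit returns 3.900 to the group, so the social optimum is full contribution by everyone: group total = 3.900 × 291 = 1134.90.
Efficiency loss = (3.900 − 1) × 291 = 843.90.

843.90 dollars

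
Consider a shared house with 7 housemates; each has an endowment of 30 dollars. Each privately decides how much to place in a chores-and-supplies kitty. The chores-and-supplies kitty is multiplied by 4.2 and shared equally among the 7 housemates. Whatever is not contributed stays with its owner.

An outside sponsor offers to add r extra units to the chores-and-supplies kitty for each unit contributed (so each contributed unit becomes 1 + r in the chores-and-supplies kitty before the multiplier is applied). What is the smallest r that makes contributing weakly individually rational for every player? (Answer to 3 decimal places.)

With matching at rate r, one contributed unit becomes (1 + r) in the chores-and-supplies kitty and returns 4.2 × (1 + r) / 7 to the contributor.
Setting this equal to 1: 1 + r = 7/4.2 = 1.6667.
So the minimum matching rate is r = 1.6667 − 1 = 0.667.

0.667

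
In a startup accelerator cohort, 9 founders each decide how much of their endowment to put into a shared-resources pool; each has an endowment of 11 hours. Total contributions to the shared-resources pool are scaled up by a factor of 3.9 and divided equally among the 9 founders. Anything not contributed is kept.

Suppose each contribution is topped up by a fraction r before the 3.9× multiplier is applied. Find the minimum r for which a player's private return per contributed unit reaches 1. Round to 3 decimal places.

1.308

With matching at rate r, one contributed unit becomes (1 + r) in the shared-resources pool and returns 3.9 × (1 + r) / 9 to the contributor.
Setting this equal to 1: 1 + r = 9/3.9 = 2.3077.
So the minimum matching rate is r = 2.3077 − 1 = 1.308.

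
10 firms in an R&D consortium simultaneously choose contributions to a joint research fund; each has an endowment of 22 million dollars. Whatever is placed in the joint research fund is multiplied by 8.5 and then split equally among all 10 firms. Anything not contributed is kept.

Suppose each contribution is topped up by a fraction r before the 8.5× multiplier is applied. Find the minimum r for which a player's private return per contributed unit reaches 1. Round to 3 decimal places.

0.176

With matching at rate r, one contributed unit becomes (1 + r) in the joint research fund and returns 8.5 × (1 + r) / 10 to the contributor.
Setting this equal to 1: 1 + r = 10/8.5 = 1.1765.
So the minimum matching rate is r = 1.1765 − 1 = 0.176.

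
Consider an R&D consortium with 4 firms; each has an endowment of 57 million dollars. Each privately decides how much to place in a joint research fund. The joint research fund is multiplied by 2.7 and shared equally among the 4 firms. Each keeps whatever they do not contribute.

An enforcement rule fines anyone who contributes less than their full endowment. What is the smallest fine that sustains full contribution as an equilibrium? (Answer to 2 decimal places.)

18.53 million dollars

Given the others contribute fully, the best deviation is to contribute 0 (any partial contribution still incurs the fine and gives up units whose private return 0.6750 is below 1).
Deviating from 57 to 0 saves 57 million dollars but forfeits the deviator's share of the drop in the joint research fund: 2.7/4 × 57 = 38.47.
So the deviation gain is 57 − 38.47 = 18.53, and the fine must be at least 18.53 million dollars to wipe it out.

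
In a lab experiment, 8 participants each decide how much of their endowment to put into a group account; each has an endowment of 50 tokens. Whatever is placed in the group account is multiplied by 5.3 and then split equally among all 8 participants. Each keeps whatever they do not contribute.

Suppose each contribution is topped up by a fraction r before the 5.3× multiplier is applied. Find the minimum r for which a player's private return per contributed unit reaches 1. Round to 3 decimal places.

0.509

With matching at rate r, one contributed unit becomes (1 + r) in the group account and returns 5.3 × (1 + r) / 8 to the contributor.
Setting this equal to 1: 1 + r = 8/5.3 = 1.5094.
So the minimum matching rate is r = 1.5094 − 1 = 0.509.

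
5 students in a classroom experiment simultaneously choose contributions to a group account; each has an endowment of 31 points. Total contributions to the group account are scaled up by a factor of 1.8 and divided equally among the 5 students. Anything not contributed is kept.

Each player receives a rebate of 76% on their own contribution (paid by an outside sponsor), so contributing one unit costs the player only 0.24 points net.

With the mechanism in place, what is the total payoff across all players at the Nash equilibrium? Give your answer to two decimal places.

396.80 points

With the mechanism, a contributed unit returns (1.8/5) / 0.24 = 1.5000 per unit of net cost to the contributor — now above 1 — so contributing fully is weakly dominant for every player.
So the Nash equilibrium is full contribution by all 5; the group earns 5 × (31 × 0.76 + 1.8 × 31) = 396.80.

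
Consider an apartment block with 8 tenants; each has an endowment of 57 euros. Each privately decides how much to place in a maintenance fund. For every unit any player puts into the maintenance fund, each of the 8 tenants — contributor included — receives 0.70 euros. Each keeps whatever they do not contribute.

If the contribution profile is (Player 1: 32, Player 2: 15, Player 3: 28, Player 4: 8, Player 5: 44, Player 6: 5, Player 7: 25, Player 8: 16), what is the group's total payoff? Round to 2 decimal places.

1251.80 euros

Total contributed: 32 + 15 + 28 + 8 + 44 + 5 + 25 + 16 = 173; total kept: 8 × 57 − 173 = 283.
The maintenance fund pays out 0.70 × 8 × 173 = 968.80 in aggregate.
Group total = 283 + 968.80 = 1251.80.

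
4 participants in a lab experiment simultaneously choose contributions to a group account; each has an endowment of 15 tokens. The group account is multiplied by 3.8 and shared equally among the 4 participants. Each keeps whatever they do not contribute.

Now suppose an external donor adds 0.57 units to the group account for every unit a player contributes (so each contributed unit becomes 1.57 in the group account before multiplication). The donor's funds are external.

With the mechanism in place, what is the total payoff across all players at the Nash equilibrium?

The effective private return per unit is now 3.8 × 1.57 / 4 = 1.4915 > 1, so every player's dominant strategy flips to full contribution.
So the Nash equilibrium is full contribution by all 4; the group earns 3.8 × 1.57 × 60 = 357.96.

357.96 tokens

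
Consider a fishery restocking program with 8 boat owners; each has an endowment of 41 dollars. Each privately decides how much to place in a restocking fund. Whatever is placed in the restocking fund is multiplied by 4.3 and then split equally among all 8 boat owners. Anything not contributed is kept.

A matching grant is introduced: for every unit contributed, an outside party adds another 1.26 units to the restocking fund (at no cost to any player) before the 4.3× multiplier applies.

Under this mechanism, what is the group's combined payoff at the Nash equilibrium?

3187.50 dollars

Under the mechanism each unit contributed yields 4.3 × 2.26 / 8 = 1.2148 back to its contributor per unit of net cost, which exceeds 1, making full contribution the dominant choice for everyone.
So the Nash equilibrium is full contribution by all 8; the group earns 4.3 × 2.26 × 328 = 3187.50.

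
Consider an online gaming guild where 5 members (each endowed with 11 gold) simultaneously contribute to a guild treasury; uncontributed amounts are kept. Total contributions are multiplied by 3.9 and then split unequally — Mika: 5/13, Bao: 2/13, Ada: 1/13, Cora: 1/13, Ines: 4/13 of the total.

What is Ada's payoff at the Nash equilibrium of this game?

17.60 gold

Player j's private return per contributed unit is 3.9 × (j's share). Contributing is weakly dominant for j when that share is at least 1/3.9 = 0.2564, and contributing 0 is dominant otherwise.
Mika and Ines clear that bar, contributing 11 each; the remaining 3 contribute 0. Total contributed: 22.
Ada keeps 11 and receives 3.9 × 22 × 1/13 = 6.60 from the guild treasury, for a payoff of 17.60.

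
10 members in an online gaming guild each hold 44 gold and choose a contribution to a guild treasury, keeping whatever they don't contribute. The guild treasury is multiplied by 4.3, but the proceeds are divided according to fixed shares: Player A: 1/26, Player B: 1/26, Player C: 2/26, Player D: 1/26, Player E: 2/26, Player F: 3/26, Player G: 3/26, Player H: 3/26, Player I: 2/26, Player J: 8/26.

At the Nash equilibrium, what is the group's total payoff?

Each unit j contributes comes back to j as 4.3 × (j's share), so j prefers to contribute only if that share exceeds 1/4.3 = 0.2326; otherwise keeping the unit dominates.
Only Player J (8/26) clears that bar, contributing 44; the remaining 9 contribute 0. Total contributed: 44.
The guild treasury pays out 4.3 × 44 = 189.20 in total (split across the unequal shares, but the aggregate is all that matters for the group sum).
The 9 free-riders keep 44 each, adding 396. Group total = 396 + 189.20 = 585.20.

585.20 gold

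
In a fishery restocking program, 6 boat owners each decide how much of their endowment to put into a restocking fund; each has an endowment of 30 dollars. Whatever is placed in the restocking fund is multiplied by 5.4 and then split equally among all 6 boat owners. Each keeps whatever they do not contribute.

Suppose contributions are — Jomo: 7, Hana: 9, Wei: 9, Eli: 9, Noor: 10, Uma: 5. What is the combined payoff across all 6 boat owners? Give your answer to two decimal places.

395.60 dollars

Total contributed: 7 + 9 + 9 + 9 + 10 + 5 = 49; total kept: 6 × 30 − 49 = 131.
The restocking fund pays out 5.4 × 49 = 264.60 in aggregate.
Group total = 131 + 264.60 = 395.60.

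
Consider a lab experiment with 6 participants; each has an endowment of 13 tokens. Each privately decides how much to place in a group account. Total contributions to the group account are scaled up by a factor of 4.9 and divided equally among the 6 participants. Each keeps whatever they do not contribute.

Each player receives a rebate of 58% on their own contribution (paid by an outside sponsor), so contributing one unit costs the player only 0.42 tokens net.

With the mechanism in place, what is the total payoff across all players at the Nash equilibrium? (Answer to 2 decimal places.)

Under the mechanism each unit contributed yields (4.9/6) / 0.42 = 1.9444 back to its contributor per unit of net cost, which exceeds 1, making full contribution the dominant choice for everyone.
At the Nash equilibrium everyone contributes 13. Group total payoff = 6 × (13 × 0.58 + 4.9 × 13) = 427.44.

427.44 tokens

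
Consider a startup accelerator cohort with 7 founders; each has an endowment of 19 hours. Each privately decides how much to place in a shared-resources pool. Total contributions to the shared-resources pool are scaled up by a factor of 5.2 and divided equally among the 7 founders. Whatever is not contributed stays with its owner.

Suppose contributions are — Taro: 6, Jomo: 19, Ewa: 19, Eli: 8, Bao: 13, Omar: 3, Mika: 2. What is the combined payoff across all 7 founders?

Total contributed: 6 + 19 + 19 + 8 + 13 + 3 + 2 = 70; total kept: 7 × 19 − 70 = 63.
The shared-resources pool pays out 5.2 × 70 = 364.00 in aggregate.
Group total = 63 + 364.00 = 427.00.

427.00 hours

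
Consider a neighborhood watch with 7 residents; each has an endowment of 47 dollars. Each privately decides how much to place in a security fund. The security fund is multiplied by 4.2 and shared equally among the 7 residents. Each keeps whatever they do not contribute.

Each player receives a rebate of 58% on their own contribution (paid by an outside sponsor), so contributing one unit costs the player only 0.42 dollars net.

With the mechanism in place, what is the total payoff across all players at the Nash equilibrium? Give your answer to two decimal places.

The effective private return per unit is now (4.2/7) / 0.42 = 1.4286 > 1, so every player's dominant strategy flips to full contribution.
At the Nash equilibrium everyone contributes 47. Group total payoff = 7 × (47 × 0.58 + 4.2 × 47) = 1572.62.

1572.62 dollars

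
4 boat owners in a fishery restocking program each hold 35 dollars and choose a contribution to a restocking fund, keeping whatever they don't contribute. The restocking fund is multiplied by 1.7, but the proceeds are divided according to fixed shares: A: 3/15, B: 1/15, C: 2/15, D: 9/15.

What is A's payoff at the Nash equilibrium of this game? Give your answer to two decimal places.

46.90 dollars

For player j, contributing a unit is worthwhile iff 1.7 × (j's share) ≥ 1, i.e. iff j's share is at least 0.5882.
The only share above 0.5882 is D's 9/15, contributing 35; the remaining 3 contribute 0. Total contributed: 35.
A keeps 35 and receives 1.7 × 35 × 3/15 = 11.90 from the restocking fund, for a payoff of 46.90.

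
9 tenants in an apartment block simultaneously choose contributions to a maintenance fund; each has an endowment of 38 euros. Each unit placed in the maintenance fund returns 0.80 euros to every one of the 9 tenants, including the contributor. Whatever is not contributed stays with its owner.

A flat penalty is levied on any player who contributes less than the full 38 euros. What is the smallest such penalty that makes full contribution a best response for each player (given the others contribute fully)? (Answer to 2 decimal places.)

7.60 euros

Given the others contribute fully, the best deviation is to contribute 0 (any partial contribution still incurs the fine and gives up units whose private return 0.80 is below 1).
Deviating from 38 to 0 saves 38 euros but forfeits the deviator's share of the drop in the maintenance fund: 0.80 × 38 = 30.40.
So the deviation gain is 38 − 30.40 = 7.60, and the fine must be at least 7.60 euros to wipe it out.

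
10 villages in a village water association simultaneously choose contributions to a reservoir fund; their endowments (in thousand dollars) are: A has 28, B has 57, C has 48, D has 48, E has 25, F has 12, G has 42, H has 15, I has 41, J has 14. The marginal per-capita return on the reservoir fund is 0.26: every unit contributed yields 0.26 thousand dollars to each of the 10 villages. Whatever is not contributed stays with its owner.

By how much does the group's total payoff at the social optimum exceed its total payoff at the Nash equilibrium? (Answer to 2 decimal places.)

The private return per contributed unit is 0.26 < 1 for everyone, so the Nash equilibrium is zero contribution and the group total is Σ E_j = 28 + 57 + 48 + 48 + 25 + 12 + 42 + 15 + 41 + 14 = 330.
Each contributed unit returns 2.600 to the group, so the social optimum is full contribution by everyone: group total = 2.600 × 330 = 858.00.
Efficiency loss = (2.600 − 1) × 330 = 528.00.

528.00 thousand dollars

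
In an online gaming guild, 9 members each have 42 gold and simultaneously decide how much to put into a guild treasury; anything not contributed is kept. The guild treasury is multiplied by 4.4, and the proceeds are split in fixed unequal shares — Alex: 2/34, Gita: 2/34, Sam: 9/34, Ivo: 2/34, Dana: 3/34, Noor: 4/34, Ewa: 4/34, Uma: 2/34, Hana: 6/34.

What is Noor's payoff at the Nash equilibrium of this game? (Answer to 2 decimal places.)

63.74 gold

Each unit j contributes comes back to j as 4.4 × (j's share), so j prefers to contribute only if that share exceeds 1/4.4 = 0.2273; otherwise keeping the unit dominates.
Only Sam (9/34) clears that bar, contributing 42; the remaining 8 contribute 0. Total contributed: 42.
Noor keeps 42 and receives 4.4 × 42 × 4/34 = 21.74 from the guild treasury, for a payoff of 63.74.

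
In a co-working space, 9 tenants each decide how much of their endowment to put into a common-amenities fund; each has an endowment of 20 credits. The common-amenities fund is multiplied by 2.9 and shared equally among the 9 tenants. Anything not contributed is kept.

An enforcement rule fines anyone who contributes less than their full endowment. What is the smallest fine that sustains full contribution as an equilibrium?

Given the others contribute fully, the best deviation is to contribute 0 (any partial contribution still incurs the fine and gives up units whose private return 0.3222 is below 1).
Deviating from 20 to 0 saves 20 credits but forfeits the deviator's share of the drop in the common-amenities fund: 2.9/9 × 20 = 6.44.
So the deviation gain is 20 − 6.44 = 13.56, and the fine must be at least 13.56 credits to wipe it out.

13.56 credits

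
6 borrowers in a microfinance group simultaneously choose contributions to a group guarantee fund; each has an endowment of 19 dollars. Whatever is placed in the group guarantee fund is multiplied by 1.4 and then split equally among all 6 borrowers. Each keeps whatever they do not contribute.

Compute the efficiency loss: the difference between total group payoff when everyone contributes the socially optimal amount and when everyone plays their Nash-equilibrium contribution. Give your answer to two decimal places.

Each contributed unit returns 1.4/6 = 0.2333 to its contributor — below 1 — so contributing 0 is dominant for every player. At the Nash equilibrium everyone keeps their 19, and the group total is 6 × 19 = 114.
Each contributed unit returns 1.400 to the group as a whole (0.2333 to each of 6 players), which exceeds 1, so the social optimum is full contribution: group total = 1.400 × 114 = 159.60.
Efficiency loss = 159.60 − 114 = 45.60.

45.60 dollars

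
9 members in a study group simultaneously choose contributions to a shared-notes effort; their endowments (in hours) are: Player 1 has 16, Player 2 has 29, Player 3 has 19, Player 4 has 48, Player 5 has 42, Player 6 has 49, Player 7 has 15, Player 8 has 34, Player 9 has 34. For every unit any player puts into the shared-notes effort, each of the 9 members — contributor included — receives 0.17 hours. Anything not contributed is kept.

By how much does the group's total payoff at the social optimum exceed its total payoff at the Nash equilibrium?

151.58 hours

The private return per contributed unit is 0.17 < 1 for everyone, so the Nash equilibrium is zero contribution and the group total is Σ E_j = 16 + 29 + 19 + 48 + 42 + 49 + 15 + 34 + 34 = 286.
Each contributed unit returns 1.530 to the group, so the social optimum is full contribution by everyone: group total = 1.530 × 286 = 437.58.
Efficiency loss = (1.530 − 1) × 286 = 151.58.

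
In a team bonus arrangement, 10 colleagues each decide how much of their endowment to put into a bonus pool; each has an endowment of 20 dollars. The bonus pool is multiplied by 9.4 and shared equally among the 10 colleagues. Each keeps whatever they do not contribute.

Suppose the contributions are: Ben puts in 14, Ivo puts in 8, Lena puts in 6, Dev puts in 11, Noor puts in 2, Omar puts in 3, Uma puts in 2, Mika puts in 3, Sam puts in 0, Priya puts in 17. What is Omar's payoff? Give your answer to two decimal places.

Total contributed: 14 + 8 + 6 + 11 + 2 + 3 + 2 + 3 + 0 + 17 = 66.
Each receives 9.4 × 66 / 10 = 62.04 from the bonus pool.
Omar keeps 20 − 3 = 17, so Omar's payoff is 17 + 62.04 = 79.04.

79.04 dollars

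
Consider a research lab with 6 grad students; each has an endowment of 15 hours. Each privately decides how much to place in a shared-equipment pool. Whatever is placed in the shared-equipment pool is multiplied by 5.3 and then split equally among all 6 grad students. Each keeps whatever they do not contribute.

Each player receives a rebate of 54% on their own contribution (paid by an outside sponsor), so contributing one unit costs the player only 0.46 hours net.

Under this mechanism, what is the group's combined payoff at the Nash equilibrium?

With the mechanism, a contributed unit returns (5.3/6) / 0.46 = 1.9203 per unit of net cost to the contributor — now above 1 — so contributing fully is weakly dominant for every player.
At the Nash equilibrium everyone contributes 15. Group total payoff = 6 × (15 × 0.54 + 5.3 × 15) = 525.60.

525.60 hours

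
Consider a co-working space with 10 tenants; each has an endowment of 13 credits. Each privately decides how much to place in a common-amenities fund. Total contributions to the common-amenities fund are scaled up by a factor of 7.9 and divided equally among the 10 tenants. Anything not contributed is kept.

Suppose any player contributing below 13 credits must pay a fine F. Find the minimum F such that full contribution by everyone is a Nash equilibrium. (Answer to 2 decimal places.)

Given the others contribute fully, the best deviation is to contribute 0 (any partial contribution still incurs the fine and gives up units whose private return 0.7900 is below 1).
Deviating from 13 to 0 saves 13 credits but forfeits the deviator's share of the drop in the common-amenities fund: 7.9/10 × 13 = 10.27.
So the deviation gain is 13 − 10.27 = 2.73, and the fine must be at least 2.73 credits to wipe it out.

2.73 credits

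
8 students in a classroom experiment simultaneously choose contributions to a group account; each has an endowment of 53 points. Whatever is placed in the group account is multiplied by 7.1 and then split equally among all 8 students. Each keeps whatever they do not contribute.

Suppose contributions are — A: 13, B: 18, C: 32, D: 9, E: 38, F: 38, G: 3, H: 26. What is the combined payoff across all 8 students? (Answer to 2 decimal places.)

1503.70 points

Total contributed: 13 + 18 + 32 + 9 + 38 + 38 + 3 + 26 = 177; total kept: 8 × 53 − 177 = 247.
The group account pays out 7.1 × 177 = 1256.70 in aggregate.
Group total = 247 + 1256.70 = 1503.70.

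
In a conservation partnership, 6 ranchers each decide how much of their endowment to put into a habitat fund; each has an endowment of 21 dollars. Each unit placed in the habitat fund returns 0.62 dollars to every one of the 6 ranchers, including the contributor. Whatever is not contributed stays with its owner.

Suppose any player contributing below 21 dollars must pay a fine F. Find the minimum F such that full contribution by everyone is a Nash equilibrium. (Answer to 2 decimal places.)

Given the others contribute fully, the best deviation is to contribute 0 (any partial contribution still incurs the fine and gives up units whose private return 0.62 is below 1).
Deviating from 21 to 0 saves 21 dollars but forfeits the deviator's share of the drop in the habitat fund: 0.62 × 21 = 13.02.
So the deviation gain is 21 − 13.02 = 7.98, and the fine must be at least 7.98 dollars to wipe it out.

7.98 dollars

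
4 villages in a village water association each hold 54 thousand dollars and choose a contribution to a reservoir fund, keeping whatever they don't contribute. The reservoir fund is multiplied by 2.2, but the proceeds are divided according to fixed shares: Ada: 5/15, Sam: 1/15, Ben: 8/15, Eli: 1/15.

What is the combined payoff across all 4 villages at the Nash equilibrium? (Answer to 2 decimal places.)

280.80 thousand dollars

Each unit j contributes comes back to j as 2.2 × (j's share), so j prefers to contribute only if that share exceeds 1/2.2 = 0.4545; otherwise keeping the unit dominates.
Ben alone (share 8/15) is above the threshold, contributing 54; the remaining 3 contribute 0. Total contributed: 54.
The reservoir fund pays out 2.2 × 54 = 118.80 in total (split across the unequal shares, but the aggregate is all that matters for the group sum).
The 3 free-riders keep 54 each, adding 162. Group total = 162 + 118.80 = 280.80.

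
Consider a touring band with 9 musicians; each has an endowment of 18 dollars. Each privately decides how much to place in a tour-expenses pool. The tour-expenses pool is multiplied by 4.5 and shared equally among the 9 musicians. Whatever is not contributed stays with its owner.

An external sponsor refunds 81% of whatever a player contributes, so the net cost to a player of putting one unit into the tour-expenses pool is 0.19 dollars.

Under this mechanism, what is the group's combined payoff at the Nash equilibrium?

860.22 dollars

Under the mechanism each unit contributed yields (4.5/9) / 0.19 = 2.6316 back to its contributor per unit of net cost, which exceeds 1, making full contribution the dominant choice for everyone.
So the Nash equilibrium is full contribution by all 9; the group earns 9 × (18 × 0.81 + 4.5 × 18) = 860.22.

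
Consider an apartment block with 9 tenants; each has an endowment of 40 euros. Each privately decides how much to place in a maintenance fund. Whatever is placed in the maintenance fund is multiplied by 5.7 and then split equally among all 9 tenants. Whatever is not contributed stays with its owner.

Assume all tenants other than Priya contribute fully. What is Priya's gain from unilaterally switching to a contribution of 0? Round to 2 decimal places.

Switching from a contribution of 40 to 0 lets Priya keep an extra 40 euros, but lowers the maintenance fund by 40, which costs Priya their own share of that drop: 5.7/9 × 40 = 25.33.
Net gain = 40 − 25.33 = 14.67. The private return per contributed unit (0.6333) is below 1, so free-riding is indeed the best response regardless of what the others do.

14.67 euros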